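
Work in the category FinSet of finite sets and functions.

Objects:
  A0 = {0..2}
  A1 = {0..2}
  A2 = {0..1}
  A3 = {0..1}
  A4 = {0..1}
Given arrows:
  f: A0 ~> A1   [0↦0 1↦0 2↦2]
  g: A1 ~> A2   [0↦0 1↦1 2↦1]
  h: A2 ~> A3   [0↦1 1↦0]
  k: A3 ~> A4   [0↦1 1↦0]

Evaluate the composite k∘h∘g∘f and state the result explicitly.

Answer: [0↦0 1↦0 2↦1]

Work:
  0 f~>0 g~>0 h~>1 k~>0
  1 f~>0 g~>0 h~>1 k~>0
  2 f~>2 g~>1 h~>0 k~>1
⟦path⟧: [0↦0 1↦0 2↦1]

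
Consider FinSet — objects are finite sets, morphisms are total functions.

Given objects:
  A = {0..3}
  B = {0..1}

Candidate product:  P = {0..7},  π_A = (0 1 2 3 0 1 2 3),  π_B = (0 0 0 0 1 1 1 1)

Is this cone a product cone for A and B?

|A|·|B| = 4·2 = 8;  |P| = 8
Check the pairing map k ↦ (π_A(k), π_B(k)):
  0 ↦ (0,0)
  1 ↦ (1,0)
  2 ↦ (2,0)
  3 ↦ (3,0)
  4 ↦ (0,1)
  5 ↦ (1,1)
  6 ↦ (2,1)
  7 ↦ (3,1)
distinct pairs in image: 8 / 8 needed
  → bijection onto A×B; projections well-typed.

Answer: VALID PRODUCT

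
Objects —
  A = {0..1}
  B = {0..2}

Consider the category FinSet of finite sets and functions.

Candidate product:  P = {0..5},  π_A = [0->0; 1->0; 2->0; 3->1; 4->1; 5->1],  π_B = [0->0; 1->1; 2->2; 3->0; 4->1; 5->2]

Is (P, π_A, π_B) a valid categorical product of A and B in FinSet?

|A|·|B| = 2·3 = 6;  |P| = 6
Check the pairing map k ↦ (π_A(k), π_B(k)):
  0 -> (0,0)
  1 -> (0,1)
  2 -> (0,2)
  3 -> (1,0)
  4 -> (1,1)
  5 -> (1,2)
distinct pairs in image: 6 / 6 needed
  → bijection onto A×B; projections well-typed.

Answer: VALID PRODUCT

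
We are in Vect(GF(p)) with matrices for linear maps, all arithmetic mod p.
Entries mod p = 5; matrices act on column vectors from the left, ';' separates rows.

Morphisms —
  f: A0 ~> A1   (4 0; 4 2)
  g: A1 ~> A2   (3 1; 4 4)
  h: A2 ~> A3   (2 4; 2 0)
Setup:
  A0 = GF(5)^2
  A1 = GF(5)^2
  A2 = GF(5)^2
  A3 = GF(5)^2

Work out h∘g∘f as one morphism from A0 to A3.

  e0=(1,0) f~>(4,4) g~>(1,2) h~>(0,2)
  e1=(0,1) f~>(0,2) g~>(2,3) h~>(1,4)
composite: (0 1; 2 4)

Answer: (0 1; 2 4)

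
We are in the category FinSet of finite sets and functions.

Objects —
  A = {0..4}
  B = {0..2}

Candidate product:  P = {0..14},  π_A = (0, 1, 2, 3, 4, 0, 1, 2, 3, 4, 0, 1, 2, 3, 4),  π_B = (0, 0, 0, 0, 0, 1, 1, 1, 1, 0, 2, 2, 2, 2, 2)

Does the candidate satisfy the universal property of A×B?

|A|·|B| = 5·3 = 15;  |P| = 15
Check the pairing map k ↦ (π_A(k), π_B(k)):
  0 ↦ (0,0)
  1 ↦ (1,0)
  2 ↦ (2,0)
  3 ↦ (3,0)
  4 ↦ (4,0)
  5 ↦ (0,1)
  6 ↦ (1,1)
  7 ↦ (2,1)
  8 ↦ (3,1)
  9 ↦ (4,0)  ✗ repeats pair of k=4
  10 ↦ (0,2)
  11 ↦ (1,2)
  12 ↦ (2,2)
  13 ↦ (3,2)
  14 ↦ (4,2)
distinct pairs in image: 14 / 15 needed
  → (4,0) hit at k=4 and k=9

Answer: NOT A VALID PRODUCT — duplicate pair at indices 4,9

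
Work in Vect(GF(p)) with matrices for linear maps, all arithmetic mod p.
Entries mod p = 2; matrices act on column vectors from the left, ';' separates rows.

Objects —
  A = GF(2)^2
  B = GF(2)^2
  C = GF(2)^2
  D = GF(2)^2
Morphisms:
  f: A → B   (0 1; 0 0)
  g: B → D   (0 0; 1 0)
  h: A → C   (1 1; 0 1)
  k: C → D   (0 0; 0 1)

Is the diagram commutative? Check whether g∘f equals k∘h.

Answer: COMMUTES

Derivation:
1) trace f;g:
  e0=(1,0) f→(0,0) g→(0,0)
  e1=(0,1) f→(1,0) g→(0,1)
  ⟦path⟧₁ = (0 0; 0 1)
2) trace h;k:
  e0=(1,0) h→(1,0) k→(0,0)
  e1=(0,1) h→(1,1) k→(0,1)
  ⟦path⟧₂ = (0 0; 0 1)
Equal? equal; square commutes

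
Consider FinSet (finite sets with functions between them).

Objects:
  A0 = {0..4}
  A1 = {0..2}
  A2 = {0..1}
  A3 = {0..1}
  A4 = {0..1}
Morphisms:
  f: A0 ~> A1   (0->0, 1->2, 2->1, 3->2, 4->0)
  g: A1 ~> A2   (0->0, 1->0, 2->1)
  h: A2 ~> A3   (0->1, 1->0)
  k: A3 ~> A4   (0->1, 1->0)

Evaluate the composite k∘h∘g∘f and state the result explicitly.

  0 f~>0 g~>0 h~>1 k~>0
  1 f~>2 g~>1 h~>0 k~>1
  2 f~>1 g~>0 h~>1 k~>0
  3 f~>2 g~>1 h~>0 k~>1
  4 f~>0 g~>0 h~>1 k~>0
⟦path⟧: (0->0, 1->1, 2->0, 3->1, 4->0)

Answer: (0->0, 1->1, 2->0, 3->1, 4->0)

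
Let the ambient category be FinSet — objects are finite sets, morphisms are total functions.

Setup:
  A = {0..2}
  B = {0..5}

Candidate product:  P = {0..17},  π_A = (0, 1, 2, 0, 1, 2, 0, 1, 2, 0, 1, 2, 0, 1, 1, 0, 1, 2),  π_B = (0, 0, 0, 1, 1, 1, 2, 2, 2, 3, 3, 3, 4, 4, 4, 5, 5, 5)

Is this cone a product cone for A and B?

|A|·|B| = 3·6 = 18;  |P| = 18
Check the pairing map k ↦ (π_A(k), π_B(k)):
  0 : (0,0)
  1 : (1,0)
  2 : (2,0)
  3 : (0,1)
  4 : (1,1)
  5 : (2,1)
  6 : (0,2)
  7 : (1,2)
  8 : (2,2)
  9 : (0,3)
  10 : (1,3)
  11 : (2,3)
  12 : (0,4)
  13 : (1,4)
  14 : (1,4)  ✗ repeats pair of k=13
  15 : (0,5)
  16 : (1,5)
  17 : (2,5)
distinct pairs in image: 17 / 18 needed
  → (1,4) hit at k=13 and k=14

Answer: NOT A VALID PRODUCT — duplicate pair at indices 13,14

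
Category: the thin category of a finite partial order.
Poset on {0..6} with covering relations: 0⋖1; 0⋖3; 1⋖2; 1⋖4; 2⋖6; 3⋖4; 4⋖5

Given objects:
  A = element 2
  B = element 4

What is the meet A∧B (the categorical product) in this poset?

Common predecessors of 2,4: {0,1}
  0 ≤ 1
  1 ≤ 1
glb = 1

Answer: A∧B = 1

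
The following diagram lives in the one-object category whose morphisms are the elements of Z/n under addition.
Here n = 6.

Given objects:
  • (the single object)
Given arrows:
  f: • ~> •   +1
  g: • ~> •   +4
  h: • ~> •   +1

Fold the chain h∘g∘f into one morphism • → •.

Answer: +0

Trace:
  0 +1≡1 +4≡5 +1≡0  (mod 6)
⟦path⟧: +0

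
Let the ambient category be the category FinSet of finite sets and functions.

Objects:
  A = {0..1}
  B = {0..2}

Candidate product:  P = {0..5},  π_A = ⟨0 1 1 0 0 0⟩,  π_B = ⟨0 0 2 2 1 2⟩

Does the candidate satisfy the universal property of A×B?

Answer: NOT A VALID PRODUCT — duplicate pair at indices 5,3

Trace:
|A|·|B| = 2·3 = 6;  |P| = 6
Check the pairing map k ↦ (π_A(k), π_B(k)):
  0 -> (0,0)
  1 -> (1,0)
  2 -> (1,2)
  3 -> (0,2)
  4 -> (0,1)
  5 -> (0,2)  ✗ repeats pair of k=3
distinct pairs in image: 5 / 6 needed
  → (0,2) hit at k=3 and k=5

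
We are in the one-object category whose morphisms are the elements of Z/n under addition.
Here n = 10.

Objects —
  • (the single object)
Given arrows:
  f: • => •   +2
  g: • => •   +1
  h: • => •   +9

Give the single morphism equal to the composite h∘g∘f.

  0 +2≡2 +1≡3 +9≡2  (mod 10)
result: +2

Answer: +2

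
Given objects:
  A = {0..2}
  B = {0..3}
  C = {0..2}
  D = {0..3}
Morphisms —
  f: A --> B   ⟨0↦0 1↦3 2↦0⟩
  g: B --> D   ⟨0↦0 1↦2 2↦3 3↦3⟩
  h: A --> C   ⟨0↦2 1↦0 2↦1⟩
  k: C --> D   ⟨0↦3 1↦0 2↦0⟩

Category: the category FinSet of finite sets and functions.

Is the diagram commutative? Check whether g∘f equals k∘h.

Answer: COMMUTES

Trace:
Path 1 = f;g:
  0 f-->0 g-->0
  1 f-->3 g-->3
  2 f-->0 g-->0
  ⟦path⟧₁ = ⟨0↦0 1↦3 2↦0⟩
Path 2 = h;k:
  0 h-->2 k-->0
  1 h-->0 k-->3
  2 h-->1 k-->0
  ⟦path⟧₂ = ⟨0↦0 1↦3 2↦0⟩
Equal? equal; square commutes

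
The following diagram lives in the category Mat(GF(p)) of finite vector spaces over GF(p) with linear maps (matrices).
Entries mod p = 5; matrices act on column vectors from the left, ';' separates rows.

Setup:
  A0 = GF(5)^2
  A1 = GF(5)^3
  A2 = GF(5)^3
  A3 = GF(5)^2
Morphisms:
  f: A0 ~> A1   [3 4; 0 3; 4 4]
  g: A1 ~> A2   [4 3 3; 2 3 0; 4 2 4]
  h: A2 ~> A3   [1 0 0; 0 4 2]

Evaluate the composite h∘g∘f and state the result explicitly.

  e0=(1,0) f~>(3,0,4) g~>(4,1,3) h~>(4,0)
  e1=(0,1) f~>(4,3,4) g~>(2,2,3) h~>(2,4)
result: [4 2; 0 4]

Answer: [4 2; 0 4]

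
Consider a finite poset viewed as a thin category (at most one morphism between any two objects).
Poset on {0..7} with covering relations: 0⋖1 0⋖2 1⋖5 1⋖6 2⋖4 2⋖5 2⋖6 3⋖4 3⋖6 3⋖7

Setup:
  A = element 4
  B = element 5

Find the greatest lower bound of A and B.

Answer: A∧B = 2

Work:
{x : x<=A ∧ x<=B} = {0,2}  (A=4, B=5)
  0 <= 2
  2 <= 2
glb = 2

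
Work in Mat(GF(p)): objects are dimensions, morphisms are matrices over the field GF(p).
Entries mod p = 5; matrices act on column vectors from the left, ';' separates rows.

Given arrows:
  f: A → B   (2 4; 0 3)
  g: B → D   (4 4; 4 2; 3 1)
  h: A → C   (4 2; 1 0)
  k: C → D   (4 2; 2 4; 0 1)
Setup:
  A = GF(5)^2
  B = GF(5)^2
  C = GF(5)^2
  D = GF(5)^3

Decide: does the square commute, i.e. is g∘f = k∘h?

Along f;g (path 1):
  e0=⟨1,0⟩ f→⟨2,0⟩ g→⟨3,3,1⟩
  e1=⟨0,1⟩ f→⟨4,3⟩ g→⟨3,2,0⟩
  composite₁ = (3 3; 3 2; 1 0)
Along h;k (path 2):
  e0=⟨1,0⟩ h→⟨4,1⟩ k→⟨3,2,1⟩
  e1=⟨0,1⟩ h→⟨2,0⟩ k→⟨3,4,0⟩
  composite₂ = (3 3; 2 4; 1 0)
Equal? differ; not commutative

Answer: DOES NOT COMMUTE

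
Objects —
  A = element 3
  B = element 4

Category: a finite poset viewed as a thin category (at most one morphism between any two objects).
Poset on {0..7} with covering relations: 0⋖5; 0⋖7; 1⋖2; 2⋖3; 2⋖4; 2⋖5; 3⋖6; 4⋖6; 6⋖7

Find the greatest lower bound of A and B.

Common predecessors of 3,4: {1,2}
  1 ⊑ 2
  2 ⊑ 2
glb = 2

Answer: A∧B = 2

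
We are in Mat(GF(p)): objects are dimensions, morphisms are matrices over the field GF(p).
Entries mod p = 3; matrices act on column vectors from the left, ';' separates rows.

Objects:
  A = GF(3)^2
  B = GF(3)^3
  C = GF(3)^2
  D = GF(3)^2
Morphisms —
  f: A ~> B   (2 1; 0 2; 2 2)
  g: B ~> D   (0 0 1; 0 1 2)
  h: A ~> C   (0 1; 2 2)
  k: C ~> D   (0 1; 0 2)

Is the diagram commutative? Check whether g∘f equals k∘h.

Path 1 = f;g:
  e0=⟨1,0⟩ f~>⟨2,0,2⟩ g~>⟨2,1⟩
  e1=⟨0,1⟩ f~>⟨1,2,2⟩ g~>⟨2,0⟩
  result₁ = (2 2; 1 0)
Path 2 = h;k:
  e0=⟨1,0⟩ h~>⟨0,2⟩ k~>⟨2,1⟩
  e1=⟨0,1⟩ h~>⟨1,2⟩ k~>⟨2,1⟩
  result₂ = (2 2; 1 1)
Equal? differ; not commutative

Answer: DOES NOT COMMUTE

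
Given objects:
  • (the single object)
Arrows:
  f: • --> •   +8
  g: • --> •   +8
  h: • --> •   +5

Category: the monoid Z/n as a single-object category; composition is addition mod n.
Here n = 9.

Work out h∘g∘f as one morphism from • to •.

  0 +8≡8 +8≡7 +5≡3  (mod 9)
composite: +3

Answer: +3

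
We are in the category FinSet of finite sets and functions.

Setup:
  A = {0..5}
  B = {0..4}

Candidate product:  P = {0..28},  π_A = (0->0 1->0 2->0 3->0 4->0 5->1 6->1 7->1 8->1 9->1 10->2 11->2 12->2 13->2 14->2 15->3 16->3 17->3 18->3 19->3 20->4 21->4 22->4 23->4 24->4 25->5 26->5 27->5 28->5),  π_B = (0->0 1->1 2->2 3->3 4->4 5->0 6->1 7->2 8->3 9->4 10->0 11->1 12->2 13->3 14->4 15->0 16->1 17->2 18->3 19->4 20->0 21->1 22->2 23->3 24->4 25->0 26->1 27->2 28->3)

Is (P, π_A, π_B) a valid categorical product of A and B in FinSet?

|A|·|B| = 6·5 = 30;  |P| = 29
  → cardinalities differ; no bijection possible.

Answer: NOT A VALID PRODUCT — |P|=29 ≠ |A|·|B|=30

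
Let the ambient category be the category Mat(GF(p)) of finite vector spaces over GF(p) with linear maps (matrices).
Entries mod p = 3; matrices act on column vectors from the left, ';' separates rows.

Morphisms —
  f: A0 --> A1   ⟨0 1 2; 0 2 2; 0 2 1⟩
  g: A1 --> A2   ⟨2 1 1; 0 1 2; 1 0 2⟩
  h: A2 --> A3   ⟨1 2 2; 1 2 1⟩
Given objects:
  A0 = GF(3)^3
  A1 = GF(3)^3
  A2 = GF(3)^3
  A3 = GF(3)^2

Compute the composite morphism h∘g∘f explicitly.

  e0=[1,0,0] f-->[0,0,0] g-->[0,0,0] h-->[0,0]
  e1=[0,1,0] f-->[1,2,2] g-->[0,0,2] h-->[1,2]
  e2=[0,0,1] f-->[2,2,1] g-->[1,1,1] h-->[2,1]
⟦path⟧: ⟨0 1 2; 0 2 1⟩

Answer: ⟨0 1 2; 0 2 1⟩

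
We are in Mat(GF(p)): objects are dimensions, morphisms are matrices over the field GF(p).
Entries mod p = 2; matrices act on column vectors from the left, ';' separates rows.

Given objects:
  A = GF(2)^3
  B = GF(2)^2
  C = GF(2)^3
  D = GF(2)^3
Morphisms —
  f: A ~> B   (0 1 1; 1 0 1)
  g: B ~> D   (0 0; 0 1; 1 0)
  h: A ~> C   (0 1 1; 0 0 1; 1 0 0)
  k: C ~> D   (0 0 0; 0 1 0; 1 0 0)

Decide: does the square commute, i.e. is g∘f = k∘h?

Path 1 = f;g:
  e0=[1,0,0] f~>[0,1] g~>[0,1,0]
  e1=[0,1,0] f~>[1,0] g~>[0,0,1]
  e2=[0,0,1] f~>[1,1] g~>[0,1,1]
  result₁ = (0 0 0; 1 0 1; 0 1 1)
Path 2 = h;k:
  e0=[1,0,0] h~>[0,0,1] k~>[0,0,0]
  e1=[0,1,0] h~>[1,0,0] k~>[0,0,1]
  e2=[0,0,1] h~>[1,1,0] k~>[0,1,1]
  result₂ = (0 0 0; 0 0 1; 0 1 1)
Equal? distinct morphisms ✗

Answer: DOES NOT COMMUTE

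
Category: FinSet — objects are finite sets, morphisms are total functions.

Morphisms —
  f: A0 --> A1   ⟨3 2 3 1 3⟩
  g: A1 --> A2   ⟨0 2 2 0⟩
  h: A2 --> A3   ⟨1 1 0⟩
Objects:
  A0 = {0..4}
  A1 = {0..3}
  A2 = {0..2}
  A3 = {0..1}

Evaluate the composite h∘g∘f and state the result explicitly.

  0 f-->3 g-->0 h-->1
  1 f-->2 g-->2 h-->0
  2 f-->3 g-->0 h-->1
  3 f-->1 g-->2 h-->0
  4 f-->3 g-->0 h-->1
result: ⟨1 0 1 0 1⟩

Answer: ⟨1 0 1 0 1⟩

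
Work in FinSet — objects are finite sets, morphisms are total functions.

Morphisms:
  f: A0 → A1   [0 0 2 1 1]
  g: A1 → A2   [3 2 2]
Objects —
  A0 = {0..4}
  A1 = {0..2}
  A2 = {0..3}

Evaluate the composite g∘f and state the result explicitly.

Answer: [3 3 2 2 2]

Derivation:
  0 f→0 g→3
  1 f→0 g→3
  2 f→2 g→2
  3 f→1 g→2
  4 f→1 g→2
composite: [3 3 2 2 2]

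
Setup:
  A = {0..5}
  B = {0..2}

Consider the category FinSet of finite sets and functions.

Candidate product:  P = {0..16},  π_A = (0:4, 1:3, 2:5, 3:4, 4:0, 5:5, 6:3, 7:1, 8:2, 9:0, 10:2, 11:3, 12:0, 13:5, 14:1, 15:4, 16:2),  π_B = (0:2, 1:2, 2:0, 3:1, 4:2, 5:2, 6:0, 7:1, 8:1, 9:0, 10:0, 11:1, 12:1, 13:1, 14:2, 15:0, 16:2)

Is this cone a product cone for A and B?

|A|·|B| = 6·3 = 18;  |P| = 17
  → cardinalities differ; no bijection possible.

Answer: NOT A VALID PRODUCT — |P|=17 ≠ |A|·|B|=18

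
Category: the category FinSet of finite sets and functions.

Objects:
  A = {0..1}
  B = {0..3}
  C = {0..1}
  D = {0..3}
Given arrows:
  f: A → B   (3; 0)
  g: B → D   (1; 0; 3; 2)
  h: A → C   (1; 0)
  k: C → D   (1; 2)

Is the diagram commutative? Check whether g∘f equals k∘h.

Path 1 = f;g:
  0 f→3 g→2
  1 f→0 g→1
  ⟦path⟧₁ = (2; 1)
Path 2 = h;k:
  0 h→1 k→2
  1 h→0 k→1
  ⟦path⟧₂ = (2; 1)
Equal? YES — commutes

Answer: COMMUTES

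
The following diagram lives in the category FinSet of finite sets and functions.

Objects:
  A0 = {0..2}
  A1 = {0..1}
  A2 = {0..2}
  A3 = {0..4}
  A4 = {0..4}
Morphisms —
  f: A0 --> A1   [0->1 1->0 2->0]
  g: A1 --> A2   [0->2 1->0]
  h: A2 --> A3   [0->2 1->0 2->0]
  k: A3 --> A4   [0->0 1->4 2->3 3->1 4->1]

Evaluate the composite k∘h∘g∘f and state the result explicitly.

  0 f-->1 g-->0 h-->2 k-->3
  1 f-->0 g-->2 h-->0 k-->0
  2 f-->0 g-->2 h-->0 k-->0
⟦path⟧: [0->3 1->0 2->0]

Answer: [0->3 1->0 2->0]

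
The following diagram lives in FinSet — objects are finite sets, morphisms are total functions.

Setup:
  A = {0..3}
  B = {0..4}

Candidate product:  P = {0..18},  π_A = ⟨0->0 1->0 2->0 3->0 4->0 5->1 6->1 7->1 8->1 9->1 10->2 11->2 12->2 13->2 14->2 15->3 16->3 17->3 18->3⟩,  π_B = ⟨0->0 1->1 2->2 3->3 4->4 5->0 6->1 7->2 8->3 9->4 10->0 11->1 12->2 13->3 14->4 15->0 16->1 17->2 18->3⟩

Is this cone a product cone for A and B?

|A|·|B| = 4·5 = 20;  |P| = 19
  → cardinalities differ; no bijection possible.

Answer: NOT A VALID PRODUCT — |P|=19 ≠ |A|·|B|=20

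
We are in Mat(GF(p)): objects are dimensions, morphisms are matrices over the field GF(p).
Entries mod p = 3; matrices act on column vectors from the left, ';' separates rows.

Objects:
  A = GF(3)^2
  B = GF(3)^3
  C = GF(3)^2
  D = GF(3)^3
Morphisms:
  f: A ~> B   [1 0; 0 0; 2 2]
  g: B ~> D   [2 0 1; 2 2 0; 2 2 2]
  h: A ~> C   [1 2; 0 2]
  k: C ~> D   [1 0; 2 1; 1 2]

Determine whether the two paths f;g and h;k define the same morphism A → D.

1) trace f;g:
  e0=[1,0] f~>[1,0,2] g~>[1,2,0]
  e1=[0,1] f~>[0,0,2] g~>[2,0,1]
  composite₁ = [1 2; 2 0; 0 1]
2) trace h;k:
  e0=[1,0] h~>[1,0] k~>[1,2,1]
  e1=[0,1] h~>[2,2] k~>[2,0,0]
  composite₂ = [1 2; 2 0; 1 0]
Equal? NO — does not commute

Answer: DOES NOT COMMUTE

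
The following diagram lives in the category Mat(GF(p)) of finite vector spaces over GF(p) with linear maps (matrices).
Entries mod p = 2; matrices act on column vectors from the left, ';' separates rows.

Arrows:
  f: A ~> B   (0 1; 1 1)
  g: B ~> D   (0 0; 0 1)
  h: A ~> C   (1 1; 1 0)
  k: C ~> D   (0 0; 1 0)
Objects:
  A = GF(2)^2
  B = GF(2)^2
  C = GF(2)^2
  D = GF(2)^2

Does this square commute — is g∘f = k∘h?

Along f;g (path 1):
  e0=[1,0] f~>[0,1] g~>[0,1]
  e1=[0,1] f~>[1,1] g~>[0,1]
  composite₁ = (0 0; 1 1)
Along h;k (path 2):
  e0=[1,0] h~>[1,1] k~>[0,1]
  e1=[0,1] h~>[1,0] k~>[0,1]
  composite₂ = (0 0; 1 1)
Equal? equal; square commutes

Answer: COMMUTES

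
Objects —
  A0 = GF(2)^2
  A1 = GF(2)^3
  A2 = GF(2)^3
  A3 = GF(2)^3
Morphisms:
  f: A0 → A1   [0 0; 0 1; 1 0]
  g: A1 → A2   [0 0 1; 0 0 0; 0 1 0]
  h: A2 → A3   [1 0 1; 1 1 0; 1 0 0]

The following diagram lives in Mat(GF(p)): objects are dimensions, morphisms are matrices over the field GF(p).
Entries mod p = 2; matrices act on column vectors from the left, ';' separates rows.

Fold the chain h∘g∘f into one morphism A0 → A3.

  e0=⟨1,0⟩ f→⟨0,0,1⟩ g→⟨1,0,0⟩ h→⟨1,1,1⟩
  e1=⟨0,1⟩ f→⟨0,1,0⟩ g→⟨0,0,1⟩ h→⟨1,0,0⟩
composite: [1 1; 1 0; 1 0]

Answer: [1 1; 1 0; 1 0]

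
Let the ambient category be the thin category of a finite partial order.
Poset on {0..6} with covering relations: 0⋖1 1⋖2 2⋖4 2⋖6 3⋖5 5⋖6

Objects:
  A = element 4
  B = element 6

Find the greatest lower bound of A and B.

Answer: A∧B = 2

Derivation:
Common predecessors of 4,6: {0,1,2}
  0 ≤ 2
  1 ≤ 2
  2 ≤ 2
glb = 2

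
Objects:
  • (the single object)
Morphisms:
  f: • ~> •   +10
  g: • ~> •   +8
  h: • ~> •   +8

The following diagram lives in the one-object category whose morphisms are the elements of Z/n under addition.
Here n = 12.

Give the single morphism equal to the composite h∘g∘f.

  0 +10≡10 +8≡6 +8≡2  (mod 12)
result: +2

Answer: +2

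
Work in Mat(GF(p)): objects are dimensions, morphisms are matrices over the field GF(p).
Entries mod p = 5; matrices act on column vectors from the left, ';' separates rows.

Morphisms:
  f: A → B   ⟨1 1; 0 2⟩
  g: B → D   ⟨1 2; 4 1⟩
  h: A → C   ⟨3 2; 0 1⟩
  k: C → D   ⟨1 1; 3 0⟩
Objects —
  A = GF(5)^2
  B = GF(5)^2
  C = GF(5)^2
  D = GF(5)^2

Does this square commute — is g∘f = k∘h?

Answer: DOES NOT COMMUTE

Work:
Along f;g (path 1):
  e0=⟨1,0⟩ f→⟨1,0⟩ g→⟨1,4⟩
  e1=⟨0,1⟩ f→⟨1,2⟩ g→⟨0,1⟩
  composite₁ = ⟨1 0; 4 1⟩
Along h;k (path 2):
  e0=⟨1,0⟩ h→⟨3,0⟩ k→⟨3,4⟩
  e1=⟨0,1⟩ h→⟨2,1⟩ k→⟨3,1⟩
  composite₂ = ⟨3 3; 4 1⟩
Equal? NO — does not commute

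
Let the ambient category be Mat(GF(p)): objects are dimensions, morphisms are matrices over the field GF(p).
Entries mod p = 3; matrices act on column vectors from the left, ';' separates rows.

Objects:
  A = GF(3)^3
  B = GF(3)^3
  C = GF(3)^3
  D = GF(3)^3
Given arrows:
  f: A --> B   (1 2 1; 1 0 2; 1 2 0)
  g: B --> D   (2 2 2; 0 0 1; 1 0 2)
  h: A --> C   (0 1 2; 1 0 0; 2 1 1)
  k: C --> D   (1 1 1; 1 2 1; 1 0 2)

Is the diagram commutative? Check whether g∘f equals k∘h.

1) trace f;g:
  e0=⟨1,0,0⟩ f-->⟨1,1,1⟩ g-->⟨0,1,0⟩
  e1=⟨0,1,0⟩ f-->⟨2,0,2⟩ g-->⟨2,2,0⟩
  e2=⟨0,0,1⟩ f-->⟨1,2,0⟩ g-->⟨0,0,1⟩
  composite₁ = (0 2 0; 1 2 0; 0 0 1)
2) trace h;k:
  e0=⟨1,0,0⟩ h-->⟨0,1,2⟩ k-->⟨0,1,1⟩
  e1=⟨0,1,0⟩ h-->⟨1,0,1⟩ k-->⟨2,2,0⟩
  e2=⟨0,0,1⟩ h-->⟨2,0,1⟩ k-->⟨0,0,1⟩
  composite₂ = (0 2 0; 1 2 0; 1 0 1)
Equal? differ; not commutative

Answer: DOES NOT COMMUTE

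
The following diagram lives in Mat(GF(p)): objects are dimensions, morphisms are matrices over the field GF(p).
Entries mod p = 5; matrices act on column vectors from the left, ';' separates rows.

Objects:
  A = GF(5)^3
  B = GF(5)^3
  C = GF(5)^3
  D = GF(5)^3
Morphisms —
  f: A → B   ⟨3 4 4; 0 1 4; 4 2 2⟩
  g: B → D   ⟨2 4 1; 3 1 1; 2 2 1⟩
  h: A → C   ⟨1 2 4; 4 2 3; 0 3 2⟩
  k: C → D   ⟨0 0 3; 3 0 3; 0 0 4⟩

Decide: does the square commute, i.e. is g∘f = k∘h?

Along f;g (path 1):
  e0=⟨1,0,0⟩ f→⟨3,0,4⟩ g→⟨0,3,0⟩
  e1=⟨0,1,0⟩ f→⟨4,1,2⟩ g→⟨4,0,2⟩
  e2=⟨0,0,1⟩ f→⟨4,4,2⟩ g→⟨1,3,3⟩
  result₁ = ⟨0 4 1; 3 0 3; 0 2 3⟩
Along h;k (path 2):
  e0=⟨1,0,0⟩ h→⟨1,4,0⟩ k→⟨0,3,0⟩
  e1=⟨0,1,0⟩ h→⟨2,2,3⟩ k→⟨4,0,2⟩
  e2=⟨0,0,1⟩ h→⟨4,3,2⟩ k→⟨1,3,3⟩
  result₂ = ⟨0 4 1; 3 0 3; 0 2 3⟩
Equal? YES — commutes

Answer: COMMUTES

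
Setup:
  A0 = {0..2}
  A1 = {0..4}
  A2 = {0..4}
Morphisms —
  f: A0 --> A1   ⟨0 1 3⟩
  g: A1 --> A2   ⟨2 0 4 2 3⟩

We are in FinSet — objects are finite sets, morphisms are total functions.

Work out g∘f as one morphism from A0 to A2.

  0 f-->0 g-->2
  1 f-->1 g-->0
  2 f-->3 g-->2
result: ⟨2 0 2⟩

Answer: ⟨2 0 2⟩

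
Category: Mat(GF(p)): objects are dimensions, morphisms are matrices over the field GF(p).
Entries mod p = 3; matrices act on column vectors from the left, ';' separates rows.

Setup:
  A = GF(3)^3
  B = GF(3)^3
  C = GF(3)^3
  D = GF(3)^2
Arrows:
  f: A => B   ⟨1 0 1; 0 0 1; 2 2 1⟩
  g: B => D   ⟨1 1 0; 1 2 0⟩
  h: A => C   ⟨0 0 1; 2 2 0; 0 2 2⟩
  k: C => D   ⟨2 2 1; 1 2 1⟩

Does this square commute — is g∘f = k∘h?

1) trace f;g:
  e0=⟨1,0,0⟩ f=>⟨1,0,2⟩ g=>⟨1,1⟩
  e1=⟨0,1,0⟩ f=>⟨0,0,2⟩ g=>⟨0,0⟩
  e2=⟨0,0,1⟩ f=>⟨1,1,1⟩ g=>⟨2,0⟩
  composite₁ = ⟨1 0 2; 1 0 0⟩
2) trace h;k:
  e0=⟨1,0,0⟩ h=>⟨0,2,0⟩ k=>⟨1,1⟩
  e1=⟨0,1,0⟩ h=>⟨0,2,2⟩ k=>⟨0,0⟩
  e2=⟨0,0,1⟩ h=>⟨1,0,2⟩ k=>⟨1,0⟩
  composite₂ = ⟨1 0 1; 1 0 0⟩
Equal? distinct morphisms ✗

Answer: DOES NOT COMMUTE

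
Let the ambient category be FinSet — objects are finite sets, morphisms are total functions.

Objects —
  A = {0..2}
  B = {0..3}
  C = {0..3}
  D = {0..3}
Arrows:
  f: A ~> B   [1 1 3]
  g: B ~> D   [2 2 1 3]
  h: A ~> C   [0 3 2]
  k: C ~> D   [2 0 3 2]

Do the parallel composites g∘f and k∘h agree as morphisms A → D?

Answer: COMMUTES

Derivation:
1) trace f;g:
  0 f~>1 g~>2
  1 f~>1 g~>2
  2 f~>3 g~>3
  composite₁ = [2 2 3]
2) trace h;k:
  0 h~>0 k~>2
  1 h~>3 k~>2
  2 h~>2 k~>3
  composite₂ = [2 2 3]
Equal? same morphism ✓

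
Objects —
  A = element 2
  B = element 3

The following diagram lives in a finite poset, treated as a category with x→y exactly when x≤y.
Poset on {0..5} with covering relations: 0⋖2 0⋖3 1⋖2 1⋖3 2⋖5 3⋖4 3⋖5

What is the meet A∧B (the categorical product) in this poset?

Lower bounds of A=2 and B=3: {0,1}
  maximal lower bounds 0 and 1 are incomparable: neither 0<=1 nor 1<=0
→ no greatest lower bound exists

Answer: NO MEET EXISTS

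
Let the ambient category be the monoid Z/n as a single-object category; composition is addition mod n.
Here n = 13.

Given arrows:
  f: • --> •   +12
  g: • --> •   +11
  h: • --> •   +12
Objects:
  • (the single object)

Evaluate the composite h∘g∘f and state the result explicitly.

Answer: +9

Derivation:
  0 +12≡12 +11≡10 +12≡9  (mod 13)
⟦path⟧: +9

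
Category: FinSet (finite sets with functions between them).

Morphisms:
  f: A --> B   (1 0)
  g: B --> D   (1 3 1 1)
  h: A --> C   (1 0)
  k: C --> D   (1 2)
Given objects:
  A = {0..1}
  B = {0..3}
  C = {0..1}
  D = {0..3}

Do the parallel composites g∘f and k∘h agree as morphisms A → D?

1) trace f;g:
  0 f-->1 g-->3
  1 f-->0 g-->1
  ⟦path⟧₁ = (3 1)
2) trace h;k:
  0 h-->1 k-->2
  1 h-->0 k-->1
  ⟦path⟧₂ = (2 1)
Equal? differ; not commutative

Answer: DOES NOT COMMUTE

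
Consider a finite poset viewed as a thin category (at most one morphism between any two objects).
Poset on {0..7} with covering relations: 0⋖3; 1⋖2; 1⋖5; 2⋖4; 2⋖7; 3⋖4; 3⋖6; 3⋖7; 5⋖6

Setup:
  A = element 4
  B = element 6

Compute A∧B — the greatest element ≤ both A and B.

Answer: NO MEET EXISTS

Trace:
Lower bounds of A=4 and B=6: {0,1,3}
  maximal lower bounds 1 and 3 are incomparable: neither 1⊑3 nor 3⊑1
→ no greatest lower bound exists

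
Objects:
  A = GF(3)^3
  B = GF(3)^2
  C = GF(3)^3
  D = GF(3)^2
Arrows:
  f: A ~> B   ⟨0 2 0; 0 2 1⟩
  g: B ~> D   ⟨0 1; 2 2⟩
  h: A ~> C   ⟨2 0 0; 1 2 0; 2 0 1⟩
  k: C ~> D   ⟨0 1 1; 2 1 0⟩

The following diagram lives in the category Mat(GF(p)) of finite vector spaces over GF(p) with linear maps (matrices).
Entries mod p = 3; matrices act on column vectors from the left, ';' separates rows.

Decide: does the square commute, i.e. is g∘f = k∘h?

Along f;g (path 1):
  e0=[1,0,0] f~>[0,0] g~>[0,0]
  e1=[0,1,0] f~>[2,2] g~>[2,2]
  e2=[0,0,1] f~>[0,1] g~>[1,2]
  ⟦path⟧₁ = ⟨0 2 1; 0 2 2⟩
Along h;k (path 2):
  e0=[1,0,0] h~>[2,1,2] k~>[0,2]
  e1=[0,1,0] h~>[0,2,0] k~>[2,2]
  e2=[0,0,1] h~>[0,0,1] k~>[1,0]
  ⟦path⟧₂ = ⟨0 2 1; 2 2 0⟩
Equal? NO — does not commute

Answer: DOES NOT COMMUTE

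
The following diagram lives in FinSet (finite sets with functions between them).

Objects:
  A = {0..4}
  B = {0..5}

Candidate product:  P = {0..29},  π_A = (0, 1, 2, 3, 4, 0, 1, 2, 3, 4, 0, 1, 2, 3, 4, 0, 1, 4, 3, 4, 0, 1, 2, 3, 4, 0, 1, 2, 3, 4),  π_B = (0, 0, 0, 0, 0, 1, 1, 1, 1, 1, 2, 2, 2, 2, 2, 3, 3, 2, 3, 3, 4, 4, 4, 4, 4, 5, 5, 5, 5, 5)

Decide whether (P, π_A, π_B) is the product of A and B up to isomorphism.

Answer: NOT A VALID PRODUCT — duplicate pair at indices 14,17

Derivation:
|A|·|B| = 5·6 = 30;  |P| = 30
Check the pairing map k ↦ (π_A(k), π_B(k)):
  0 -> (0,0)
  1 -> (1,0)
  2 -> (2,0)
  3 -> (3,0)
  4 -> (4,0)
  5 -> (0,1)
  6 -> (1,1)
  7 -> (2,1)
  8 -> (3,1)
  9 -> (4,1)
  10 -> (0,2)
  11 -> (1,2)
  12 -> (2,2)
  13 -> (3,2)
  14 -> (4,2)
  15 -> (0,3)
  16 -> (1,3)
  17 -> (4,2)  ✗ repeats pair of k=14
  18 -> (3,3)
  19 -> (4,3)
  20 -> (0,4)
  21 -> (1,4)
  22 -> (2,4)
  23 -> (3,4)
  24 -> (4,4)
  25 -> (0,5)
  26 -> (1,5)
  27 -> (2,5)
  28 -> (3,5)
  29 -> (4,5)
distinct pairs in image: 29 / 30 needed
  → (4,2) hit at k=14 and k=17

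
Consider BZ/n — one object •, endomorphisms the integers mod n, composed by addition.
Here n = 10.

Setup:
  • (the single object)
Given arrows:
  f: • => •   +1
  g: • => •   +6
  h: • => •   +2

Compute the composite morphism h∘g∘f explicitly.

Answer: +9

Work:
  0 +1≡1 +6≡7 +2≡9  (mod 10)
⟦path⟧: +9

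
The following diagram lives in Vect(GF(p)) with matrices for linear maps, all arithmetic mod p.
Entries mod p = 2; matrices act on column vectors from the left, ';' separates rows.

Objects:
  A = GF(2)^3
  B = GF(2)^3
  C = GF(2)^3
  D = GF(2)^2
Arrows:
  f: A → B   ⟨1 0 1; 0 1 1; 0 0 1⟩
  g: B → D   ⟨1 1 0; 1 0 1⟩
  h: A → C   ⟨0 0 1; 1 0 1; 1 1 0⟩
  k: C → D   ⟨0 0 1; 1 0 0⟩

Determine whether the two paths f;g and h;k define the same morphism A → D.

1) trace f;g:
  e0=[1,0,0] f→[1,0,0] g→[1,1]
  e1=[0,1,0] f→[0,1,0] g→[1,0]
  e2=[0,0,1] f→[1,1,1] g→[0,0]
  ⟦path⟧₁ = ⟨1 1 0; 1 0 0⟩
2) trace h;k:
  e0=[1,0,0] h→[0,1,1] k→[1,0]
  e1=[0,1,0] h→[0,0,1] k→[1,0]
  e2=[0,0,1] h→[1,1,0] k→[0,1]
  ⟦path⟧₂ = ⟨1 1 0; 0 0 1⟩
Equal? distinct morphisms ✗

Answer: DOES NOT COMMUTE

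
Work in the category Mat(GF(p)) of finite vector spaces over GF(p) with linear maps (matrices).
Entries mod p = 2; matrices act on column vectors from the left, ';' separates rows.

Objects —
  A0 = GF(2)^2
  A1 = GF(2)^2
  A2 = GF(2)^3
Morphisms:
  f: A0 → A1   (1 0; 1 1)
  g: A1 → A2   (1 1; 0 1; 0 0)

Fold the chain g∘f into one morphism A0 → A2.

Answer: (0 1; 1 1; 0 0)

Trace:
  e0=(1,0) f→(1,1) g→(0,1,0)
  e1=(0,1) f→(0,1) g→(1,1,0)
⟦path⟧: (0 1; 1 1; 0 0)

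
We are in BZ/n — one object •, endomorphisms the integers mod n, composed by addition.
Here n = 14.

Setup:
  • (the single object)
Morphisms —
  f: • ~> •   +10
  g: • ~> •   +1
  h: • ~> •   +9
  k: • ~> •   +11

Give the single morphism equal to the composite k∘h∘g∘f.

Answer: +3

Work:
  0 +10≡10 +1≡11 +9≡6 +11≡3  (mod 14)
composite: +3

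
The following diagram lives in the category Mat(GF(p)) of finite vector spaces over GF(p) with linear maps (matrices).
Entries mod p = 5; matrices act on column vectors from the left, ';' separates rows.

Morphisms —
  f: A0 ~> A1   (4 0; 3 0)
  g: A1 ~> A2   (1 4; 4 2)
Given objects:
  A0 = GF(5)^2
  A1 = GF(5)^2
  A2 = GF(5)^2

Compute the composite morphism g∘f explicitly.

Answer: (1 0; 2 0)

Derivation:
  e0=(1,0) f~>(4,3) g~>(1,2)
  e1=(0,1) f~>(0,0) g~>(0,0)
composite: (1 0; 2 0)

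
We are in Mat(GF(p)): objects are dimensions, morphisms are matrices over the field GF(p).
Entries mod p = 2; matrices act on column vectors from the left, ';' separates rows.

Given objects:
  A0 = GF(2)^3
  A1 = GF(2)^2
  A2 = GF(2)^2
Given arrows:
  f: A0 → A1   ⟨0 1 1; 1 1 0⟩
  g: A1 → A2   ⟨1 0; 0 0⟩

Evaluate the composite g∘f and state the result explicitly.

  e0=⟨1,0,0⟩ f→⟨0,1⟩ g→⟨0,0⟩
  e1=⟨0,1,0⟩ f→⟨1,1⟩ g→⟨1,0⟩
  e2=⟨0,0,1⟩ f→⟨1,0⟩ g→⟨1,0⟩
composite: ⟨0 1 1; 0 0 0⟩

Answer: ⟨0 1 1; 0 0 0⟩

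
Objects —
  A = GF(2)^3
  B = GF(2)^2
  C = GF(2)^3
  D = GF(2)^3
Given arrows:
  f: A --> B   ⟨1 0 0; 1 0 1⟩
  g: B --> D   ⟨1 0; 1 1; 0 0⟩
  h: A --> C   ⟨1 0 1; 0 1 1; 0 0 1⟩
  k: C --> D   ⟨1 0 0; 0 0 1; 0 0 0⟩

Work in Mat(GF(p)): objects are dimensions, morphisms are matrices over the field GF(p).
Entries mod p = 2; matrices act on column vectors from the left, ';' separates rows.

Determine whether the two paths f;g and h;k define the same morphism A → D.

Path 1 = f;g:
  e0=(1,0,0) f-->(1,1) g-->(1,0,0)
  e1=(0,1,0) f-->(0,0) g-->(0,0,0)
  e2=(0,0,1) f-->(0,1) g-->(0,1,0)
  ⟦path⟧₁ = ⟨1 0 0; 0 0 1; 0 0 0⟩
Path 2 = h;k:
  e0=(1,0,0) h-->(1,0,0) k-->(1,0,0)
  e1=(0,1,0) h-->(0,1,0) k-->(0,0,0)
  e2=(0,0,1) h-->(1,1,1) k-->(1,1,0)
  ⟦path⟧₂ = ⟨1 0 1; 0 0 1; 0 0 0⟩
Equal? NO — does not commute

Answer: DOES NOT COMMUTE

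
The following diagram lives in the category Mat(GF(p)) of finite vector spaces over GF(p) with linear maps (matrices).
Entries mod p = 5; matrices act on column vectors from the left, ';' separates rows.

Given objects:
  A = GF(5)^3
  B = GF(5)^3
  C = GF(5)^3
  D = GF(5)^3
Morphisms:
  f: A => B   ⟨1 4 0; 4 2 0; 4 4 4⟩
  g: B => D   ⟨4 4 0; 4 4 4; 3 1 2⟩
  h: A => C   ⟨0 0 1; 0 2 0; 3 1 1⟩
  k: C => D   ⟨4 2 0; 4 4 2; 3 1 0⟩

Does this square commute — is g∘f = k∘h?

Path 1 = f;g:
  e0=⟨1,0,0⟩ f=>⟨1,4,4⟩ g=>⟨0,1,0⟩
  e1=⟨0,1,0⟩ f=>⟨4,2,4⟩ g=>⟨4,0,2⟩
  e2=⟨0,0,1⟩ f=>⟨0,0,4⟩ g=>⟨0,1,3⟩
  composite₁ = ⟨0 4 0; 1 0 1; 0 2 3⟩
Path 2 = h;k:
  e0=⟨1,0,0⟩ h=>⟨0,0,3⟩ k=>⟨0,1,0⟩
  e1=⟨0,1,0⟩ h=>⟨0,2,1⟩ k=>⟨4,0,2⟩
  e2=⟨0,0,1⟩ h=>⟨1,0,1⟩ k=>⟨4,1,3⟩
  composite₂ = ⟨0 4 4; 1 0 1; 0 2 3⟩
Equal? NO — does not commute

Answer: DOES NOT COMMUTE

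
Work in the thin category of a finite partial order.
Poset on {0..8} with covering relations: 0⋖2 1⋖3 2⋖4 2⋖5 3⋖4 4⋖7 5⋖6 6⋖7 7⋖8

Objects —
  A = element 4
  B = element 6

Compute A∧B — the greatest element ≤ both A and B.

Answer: A∧B = 2

Derivation:
Common predecessors of 4,6: {0,2}
  0 ≤ 2
  2 ≤ 2
glb = 2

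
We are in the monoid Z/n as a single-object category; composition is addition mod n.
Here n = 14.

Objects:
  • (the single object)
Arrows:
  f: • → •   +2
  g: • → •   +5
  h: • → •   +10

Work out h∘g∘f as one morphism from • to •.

  0 +2≡2 +5≡7 +10≡3  (mod 14)
composite: +3

Answer: +3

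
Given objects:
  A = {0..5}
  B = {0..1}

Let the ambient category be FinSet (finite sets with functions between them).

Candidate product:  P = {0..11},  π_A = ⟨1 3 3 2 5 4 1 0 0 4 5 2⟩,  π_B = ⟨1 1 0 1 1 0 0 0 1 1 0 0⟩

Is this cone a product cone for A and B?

|A|·|B| = 6·2 = 12;  |P| = 12
Check the pairing map k ↦ (π_A(k), π_B(k)):
  0 ↦ (1,1)
  1 ↦ (3,1)
  2 ↦ (3,0)
  3 ↦ (2,1)
  4 ↦ (5,1)
  5 ↦ (4,0)
  6 ↦ (1,0)
  7 ↦ (0,0)
  8 ↦ (0,1)
  9 ↦ (4,1)
  10 ↦ (5,0)
  11 ↦ (2,0)
distinct pairs in image: 12 / 12 needed
  → bijection onto A×B; projections well-typed.

Answer: VALID PRODUCT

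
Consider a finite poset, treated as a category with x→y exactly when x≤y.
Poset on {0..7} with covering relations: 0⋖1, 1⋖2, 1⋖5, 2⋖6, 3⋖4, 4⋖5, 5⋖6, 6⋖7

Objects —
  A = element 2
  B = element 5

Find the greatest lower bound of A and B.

Common predecessors of 2,5: {0,1}
  0 ≤ 1
  1 ≤ 1
glb = 1

Answer: A∧B = 1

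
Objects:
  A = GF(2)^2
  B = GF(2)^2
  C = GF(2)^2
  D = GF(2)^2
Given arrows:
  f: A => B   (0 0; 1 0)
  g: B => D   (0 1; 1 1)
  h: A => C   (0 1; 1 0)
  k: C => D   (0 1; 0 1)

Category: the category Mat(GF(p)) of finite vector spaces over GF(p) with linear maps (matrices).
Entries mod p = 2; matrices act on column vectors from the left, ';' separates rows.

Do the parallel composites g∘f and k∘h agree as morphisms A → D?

Answer: COMMUTES

Trace:
Path 1 = f;g:
  e0=[1,0] f=>[0,1] g=>[1,1]
  e1=[0,1] f=>[0,0] g=>[0,0]
  composite₁ = (1 0; 1 0)
Path 2 = h;k:
  e0=[1,0] h=>[0,1] k=>[1,1]
  e1=[0,1] h=>[1,0] k=>[0,0]
  composite₂ = (1 0; 1 0)
Equal? same morphism ✓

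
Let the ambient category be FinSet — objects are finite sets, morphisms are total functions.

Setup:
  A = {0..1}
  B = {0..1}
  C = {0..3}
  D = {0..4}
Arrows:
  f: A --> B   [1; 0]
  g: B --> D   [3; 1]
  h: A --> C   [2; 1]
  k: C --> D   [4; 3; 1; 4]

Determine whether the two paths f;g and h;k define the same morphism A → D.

Answer: COMMUTES

Work:
Along f;g (path 1):
  0 f-->1 g-->1
  1 f-->0 g-->3
  ⟦path⟧₁ = [1; 3]
Along h;k (path 2):
  0 h-->2 k-->1
  1 h-->1 k-->3
  ⟦path⟧₂ = [1; 3]
Equal? YES — commutes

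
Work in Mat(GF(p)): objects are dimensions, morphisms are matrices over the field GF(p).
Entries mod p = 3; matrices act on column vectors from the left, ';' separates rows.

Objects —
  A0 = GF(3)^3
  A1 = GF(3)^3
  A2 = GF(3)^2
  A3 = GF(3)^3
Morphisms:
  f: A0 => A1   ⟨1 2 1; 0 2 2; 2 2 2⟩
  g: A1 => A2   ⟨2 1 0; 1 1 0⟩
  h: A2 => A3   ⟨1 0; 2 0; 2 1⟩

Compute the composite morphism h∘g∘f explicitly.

Answer: ⟨2 0 1; 1 0 2; 2 1 2⟩

Work:
  e0=⟨1,0,0⟩ f=>⟨1,0,2⟩ g=>⟨2,1⟩ h=>⟨2,1,2⟩
  e1=⟨0,1,0⟩ f=>⟨2,2,2⟩ g=>⟨0,1⟩ h=>⟨0,0,1⟩
  e2=⟨0,0,1⟩ f=>⟨1,2,2⟩ g=>⟨1,0⟩ h=>⟨1,2,2⟩
⟦path⟧: ⟨2 0 1; 1 0 2; 2 1 2⟩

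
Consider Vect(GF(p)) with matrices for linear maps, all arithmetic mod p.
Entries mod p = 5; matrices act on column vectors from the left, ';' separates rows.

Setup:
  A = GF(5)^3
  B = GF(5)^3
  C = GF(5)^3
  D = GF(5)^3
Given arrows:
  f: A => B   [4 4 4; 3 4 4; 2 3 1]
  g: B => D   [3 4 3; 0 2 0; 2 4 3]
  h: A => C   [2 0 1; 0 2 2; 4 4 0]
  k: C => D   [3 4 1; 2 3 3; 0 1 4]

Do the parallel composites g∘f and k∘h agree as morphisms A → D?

Answer: COMMUTES

Work:
1) trace f;g:
  e0=⟨1,0,0⟩ f=>⟨4,3,2⟩ g=>⟨0,1,1⟩
  e1=⟨0,1,0⟩ f=>⟨4,4,3⟩ g=>⟨2,3,3⟩
  e2=⟨0,0,1⟩ f=>⟨4,4,1⟩ g=>⟨1,3,2⟩
  result₁ = [0 2 1; 1 3 3; 1 3 2]
2) trace h;k:
  e0=⟨1,0,0⟩ h=>⟨2,0,4⟩ k=>⟨0,1,1⟩
  e1=⟨0,1,0⟩ h=>⟨0,2,4⟩ k=>⟨2,3,3⟩
  e2=⟨0,0,1⟩ h=>⟨1,2,0⟩ k=>⟨1,3,2⟩
  result₂ = [0 2 1; 1 3 3; 1 3 2]
Equal? YES — commutes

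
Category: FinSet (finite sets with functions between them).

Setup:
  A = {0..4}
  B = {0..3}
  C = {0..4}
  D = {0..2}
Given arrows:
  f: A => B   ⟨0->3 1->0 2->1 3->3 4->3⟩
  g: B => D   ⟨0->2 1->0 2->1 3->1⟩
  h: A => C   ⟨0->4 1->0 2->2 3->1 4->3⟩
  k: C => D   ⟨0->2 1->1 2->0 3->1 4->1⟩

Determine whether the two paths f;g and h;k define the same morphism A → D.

Answer: COMMUTES

Work:
Path 1 = f;g:
  0 f=>3 g=>1
  1 f=>0 g=>2
  2 f=>1 g=>0
  3 f=>3 g=>1
  4 f=>3 g=>1
  ⟦path⟧₁ = ⟨0->1 1->2 2->0 3->1 4->1⟩
Path 2 = h;k:
  0 h=>4 k=>1
  1 h=>0 k=>2
  2 h=>2 k=>0
  3 h=>1 k=>1
  4 h=>3 k=>1
  ⟦path⟧₂ = ⟨0->1 1->2 2->0 3->1 4->1⟩
Equal? equal; square commutes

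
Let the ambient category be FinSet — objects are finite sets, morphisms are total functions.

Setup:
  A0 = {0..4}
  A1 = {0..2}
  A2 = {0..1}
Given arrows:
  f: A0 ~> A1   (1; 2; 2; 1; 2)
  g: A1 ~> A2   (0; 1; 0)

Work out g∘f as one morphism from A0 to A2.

Answer: (1; 0; 0; 1; 0)

Work:
  0 f~>1 g~>1
  1 f~>2 g~>0
  2 f~>2 g~>0
  3 f~>1 g~>1
  4 f~>2 g~>0
⟦path⟧: (1; 0; 0; 1; 0)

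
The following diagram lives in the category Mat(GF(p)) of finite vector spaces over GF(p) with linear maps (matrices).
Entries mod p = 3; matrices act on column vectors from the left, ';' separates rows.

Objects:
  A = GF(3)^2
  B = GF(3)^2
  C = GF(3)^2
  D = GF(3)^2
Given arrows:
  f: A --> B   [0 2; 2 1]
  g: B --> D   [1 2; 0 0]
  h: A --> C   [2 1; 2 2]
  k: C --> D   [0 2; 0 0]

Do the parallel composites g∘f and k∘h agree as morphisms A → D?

Along f;g (path 1):
  e0=⟨1,0⟩ f-->⟨0,2⟩ g-->⟨1,0⟩
  e1=⟨0,1⟩ f-->⟨2,1⟩ g-->⟨1,0⟩
  composite₁ = [1 1; 0 0]
Along h;k (path 2):
  e0=⟨1,0⟩ h-->⟨2,2⟩ k-->⟨1,0⟩
  e1=⟨0,1⟩ h-->⟨1,2⟩ k-->⟨1,0⟩
  composite₂ = [1 1; 0 0]
Equal? same morphism ✓

Answer: COMMUTES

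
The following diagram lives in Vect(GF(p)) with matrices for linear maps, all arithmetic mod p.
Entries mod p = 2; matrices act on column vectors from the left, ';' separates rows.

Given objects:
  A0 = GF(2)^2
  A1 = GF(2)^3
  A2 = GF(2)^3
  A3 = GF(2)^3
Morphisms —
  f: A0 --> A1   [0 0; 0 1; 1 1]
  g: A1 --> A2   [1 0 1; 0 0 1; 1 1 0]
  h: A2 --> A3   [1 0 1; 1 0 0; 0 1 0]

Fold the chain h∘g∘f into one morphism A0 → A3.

  e0=[1,0] f-->[0,0,1] g-->[1,1,0] h-->[1,1,1]
  e1=[0,1] f-->[0,1,1] g-->[1,1,1] h-->[0,1,1]
⟦path⟧: [1 0; 1 1; 1 1]

Answer: [1 0; 1 1; 1 1]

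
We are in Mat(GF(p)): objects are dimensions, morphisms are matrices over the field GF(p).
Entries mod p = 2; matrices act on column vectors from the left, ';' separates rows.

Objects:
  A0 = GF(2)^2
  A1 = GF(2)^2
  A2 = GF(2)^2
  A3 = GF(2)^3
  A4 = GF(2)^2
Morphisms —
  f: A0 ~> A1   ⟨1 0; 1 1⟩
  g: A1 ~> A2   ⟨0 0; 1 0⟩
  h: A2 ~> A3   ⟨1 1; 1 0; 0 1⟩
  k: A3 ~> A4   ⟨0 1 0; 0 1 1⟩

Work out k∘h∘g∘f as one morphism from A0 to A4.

  e0=[1,0] f~>[1,1] g~>[0,1] h~>[1,0,1] k~>[0,1]
  e1=[0,1] f~>[0,1] g~>[0,0] h~>[0,0,0] k~>[0,0]
⟦path⟧: ⟨0 0; 1 0⟩

Answer: ⟨0 0; 1 0⟩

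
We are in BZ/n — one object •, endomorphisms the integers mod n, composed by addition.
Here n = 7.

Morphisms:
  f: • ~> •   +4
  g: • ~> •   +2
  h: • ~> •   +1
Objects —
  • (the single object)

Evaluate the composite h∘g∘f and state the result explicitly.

Answer: +0

Derivation:
  0 +4≡4 +2≡6 +1≡0  (mod 7)
⟦path⟧: +0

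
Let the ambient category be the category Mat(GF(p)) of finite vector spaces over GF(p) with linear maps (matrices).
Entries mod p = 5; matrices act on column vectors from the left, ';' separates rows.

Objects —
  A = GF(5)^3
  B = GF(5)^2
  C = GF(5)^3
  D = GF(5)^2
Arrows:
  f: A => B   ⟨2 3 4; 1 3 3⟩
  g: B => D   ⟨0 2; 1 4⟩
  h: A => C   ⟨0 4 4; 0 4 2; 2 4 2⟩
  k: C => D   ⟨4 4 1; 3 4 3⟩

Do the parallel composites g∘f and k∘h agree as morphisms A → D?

Path 1 = f;g:
  e0=[1,0,0] f=>[2,1] g=>[2,1]
  e1=[0,1,0] f=>[3,3] g=>[1,0]
  e2=[0,0,1] f=>[4,3] g=>[1,1]
  result₁ = ⟨2 1 1; 1 0 1⟩
Path 2 = h;k:
  e0=[1,0,0] h=>[0,0,2] k=>[2,1]
  e1=[0,1,0] h=>[4,4,4] k=>[1,0]
  e2=[0,0,1] h=>[4,2,2] k=>[1,1]
  result₂ = ⟨2 1 1; 1 0 1⟩
Equal? YES — commutes

Answer: COMMUTES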